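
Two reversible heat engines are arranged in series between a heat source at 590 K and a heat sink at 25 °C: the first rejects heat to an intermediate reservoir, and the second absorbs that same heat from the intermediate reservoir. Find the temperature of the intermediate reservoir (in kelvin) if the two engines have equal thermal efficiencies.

T_C = 25 °C → 25 + 273.15 = 298.15 K.
Equal efficiencies require 1 − T_m/T_H = 1 − T_C/T_m, i.e. T_m/T_H = T_C/T_m, so T_m = √(T_H·T_C) = √(590.00 × 298.15) = 419 K.

T_m ≈ 419 K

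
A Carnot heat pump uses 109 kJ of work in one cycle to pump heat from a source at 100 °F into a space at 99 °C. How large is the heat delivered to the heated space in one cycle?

Q_H ≈ 663 kJ

T_H = 99 °C → 99 + 273.15 = 372.15 K.
T_C = 100 °F → (100 − 32) × 5/9 = 37.78 °C = 310.93 K.
For a reversible heat pump, COP_HP = T_H/(T_H − T_C) = 372.15/61.22 = 6.0787.
Q_H = COP_HP · W = 6.0787 × 109 = 663 kJ.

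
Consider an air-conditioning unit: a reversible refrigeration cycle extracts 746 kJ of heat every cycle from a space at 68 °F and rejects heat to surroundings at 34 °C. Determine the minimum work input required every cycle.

T_H = 34 °C → 34 + 273.15 = 307.15 K.
T_C = 68 °F → (68 − 32) × 5/9 = 20.00 °C = 293.15 K.
COP_R = T_C/(T_H − T_C) = 293.15/14.00 = 20.9393.
W = Q_C/COP_R = 746/20.9393 = 35.6 kJ.

W_in ≈ 35.6 kJ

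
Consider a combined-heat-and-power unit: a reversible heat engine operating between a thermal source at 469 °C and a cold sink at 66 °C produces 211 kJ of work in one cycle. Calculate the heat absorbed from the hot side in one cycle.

Q_H ≈ 388.6 kJ

T_H = 469 °C → 469 + 273.15 = 742.15 K.
T_C = 66 °C → 66 + 273.15 = 339.15 K.
Carnot efficiency: η = 1 − T_C/T_H = 1 − 339.15/742.15 = 0.5430.
Q_H = W/η = 211/0.5430 = 388.6 kJ.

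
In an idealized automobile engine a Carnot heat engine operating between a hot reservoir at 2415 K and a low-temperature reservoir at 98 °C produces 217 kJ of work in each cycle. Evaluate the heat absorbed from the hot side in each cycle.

Q_H ≈ 256 kJ

T_C = 98 °C → 98 + 273.15 = 371.15 K.
η_rev = 1 − T_C/T_H = 1 − 371.15/2415.00 = 0.8463.
Q_H = W/η = 217/0.8463 = 256 kJ.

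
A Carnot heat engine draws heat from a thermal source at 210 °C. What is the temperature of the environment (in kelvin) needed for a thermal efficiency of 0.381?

T_C ≈ 299.1 K

T_H = 210 °C → 210 + 273.15 = 483.15 K.
From η = 1 − T_C/T_H, T_C = T_H·(1 − η) = 483.15 × (1 − 0.381) = 299.1 K.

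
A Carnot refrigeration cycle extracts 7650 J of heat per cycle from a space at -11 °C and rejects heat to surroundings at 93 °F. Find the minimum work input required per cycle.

T_H = 93 °F → (93 − 32) × 5/9 = 33.89 °C = 307.04 K.
T_C = -11 °C → -11 + 273.15 = 262.15 K.
COP_R = T_C/(T_H − T_C) = 262.15/44.89 = 5.8400.
W = Q_C/COP_R = 7650/5.8400 = 1310 J.

W_in ≈ 1310 J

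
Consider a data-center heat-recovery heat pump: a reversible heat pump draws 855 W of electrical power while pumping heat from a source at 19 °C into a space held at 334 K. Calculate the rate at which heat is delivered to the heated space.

Q̇_H ≈ 6824 W

T_C = 19 °C → 19 + 273.15 = 292.15 K.
The Carnot heat-pump COP is COP_HP = T_H/(T_H − T_C) = 334.00/41.85 = 7.9809.
Q_H = COP_HP · W = 7.9809 × 855 = 6824 W.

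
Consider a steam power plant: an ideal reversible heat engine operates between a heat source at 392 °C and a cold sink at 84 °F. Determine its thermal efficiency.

η ≈ 0.546

T_H = 392 °C → 392 + 273.15 = 665.15 K.
T_C = 84 °F → (84 − 32) × 5/9 = 28.89 °C = 302.04 K.
The Carnot efficiency is η = 1 − T_C/T_H = 1 − 302.04/665.15 = 0.546.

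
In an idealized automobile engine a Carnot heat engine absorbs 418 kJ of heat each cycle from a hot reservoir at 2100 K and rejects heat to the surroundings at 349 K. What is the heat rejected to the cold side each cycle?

Since the cycle is reversible, η = 1 − T_C/T_H = 1 − 349.00/2100.00 = 0.8338.
For a reversible cycle Q_C/Q_H = T_C/T_H, so Q_C = 418 × 349.00/2100.00 = 69.47 kJ.

Q_C ≈ 69.47 kJ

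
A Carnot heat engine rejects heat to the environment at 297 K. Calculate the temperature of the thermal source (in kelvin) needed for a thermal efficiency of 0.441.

T_H ≈ 531.3 K

From η = 1 − T_C/T_H, solving for T_H gives T_H = T_C/(1 − η) = 297.00/(1 − 0.441) = 531.3 K.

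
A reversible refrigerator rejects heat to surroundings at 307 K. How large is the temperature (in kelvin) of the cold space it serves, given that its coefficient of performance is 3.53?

T_C ≈ 239 K

COP_R = T_C/(T_H − T_C) ⇒ T_C = T_H·COP_R/(1 + COP_R) = 307.00 × 3.53/(1 + 3.53) = 239 K.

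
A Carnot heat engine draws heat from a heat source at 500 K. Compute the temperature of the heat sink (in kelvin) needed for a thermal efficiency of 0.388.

From η = 1 − T_C/T_H, T_C = T_H·(1 − η) = 500.00 × (1 − 0.388) = 306 K.

T_C ≈ 306 K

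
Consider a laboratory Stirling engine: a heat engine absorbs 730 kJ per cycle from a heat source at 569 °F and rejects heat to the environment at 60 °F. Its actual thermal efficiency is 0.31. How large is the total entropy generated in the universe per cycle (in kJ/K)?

ΔS_univ ≈ 0.467 kJ/K

T_H = 569 °F → (569 − 32) × 5/9 = 298.33 °C = 571.48 K.
T_C = 60 °F → (60 − 32) × 5/9 = 15.56 °C = 288.71 K.
W = η·Q_H = 0.31 × 730 = 226.3 kJ, so Q_C = Q_H − W = 503.7 kJ.
The hot reservoir loses entropy Q_H/T_H = 730/571.48 = 1.277 kJ/K; the cold reservoir gains Q_C/T_C = 503.7/288.71 = 1.745 kJ/K.
ΔS_univ = −Q_H/T_H + Q_C/T_C = 0.467 kJ/K (> 0, since η = 0.31 < η_Carnot = 0.495).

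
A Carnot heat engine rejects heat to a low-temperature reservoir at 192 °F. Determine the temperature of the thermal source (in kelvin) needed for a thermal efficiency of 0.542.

T_C = 192 °F → (192 − 32) × 5/9 = 88.89 °C = 362.04 K.
From η = 1 − T_C/T_H, solving for T_H gives T_H = T_C/(1 − η) = 362.04/(1 − 0.542) = 790 K.

T_H ≈ 790 K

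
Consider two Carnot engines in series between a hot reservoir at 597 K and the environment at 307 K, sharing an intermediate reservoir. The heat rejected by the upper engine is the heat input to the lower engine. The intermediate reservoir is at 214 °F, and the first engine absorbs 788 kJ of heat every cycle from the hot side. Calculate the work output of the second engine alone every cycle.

T_m = 214 °F → (214 − 32) × 5/9 = 101.11 °C = 374.26 K.
Heat entering the second stage: Q_m = Q_H·(T_m/T_H) = 788 × 374.26/597.00 = 494 kJ.
Second-stage efficiency η₂ = 1 − T_C/T_m = 1 − 307.00/374.26 = 0.1797, so W₂ = η₂·Q_m = 88.8 kJ.

W₂ ≈ 88.8 kJ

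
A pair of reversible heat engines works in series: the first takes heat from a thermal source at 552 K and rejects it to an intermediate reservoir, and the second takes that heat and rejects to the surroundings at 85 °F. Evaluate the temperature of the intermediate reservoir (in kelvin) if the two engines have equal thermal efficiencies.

T_C = 85 °F → (85 − 32) × 5/9 = 29.44 °C = 302.59 K.
Equal efficiencies require 1 − T_m/T_H = 1 − T_C/T_m, i.e. T_m/T_H = T_C/T_m, so T_m = √(T_H·T_C) = √(552.00 × 302.59) = 408.7 K.

T_m ≈ 408.7 K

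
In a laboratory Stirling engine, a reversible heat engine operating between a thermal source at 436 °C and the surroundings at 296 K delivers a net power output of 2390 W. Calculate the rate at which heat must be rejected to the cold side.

T_H = 436 °C → 436 + 273.15 = 709.15 K.
η_rev = 1 − T_C/T_H = 1 − 296.00/709.15 = 0.5826.
Since Q_C/Q_H = T_C/T_H and Q_H = W/η, Q_C = W·T_C/(T_H − T_C) = 2390 × 296.00/413.15 = 1710 W.

Q̇_C ≈ 1710 W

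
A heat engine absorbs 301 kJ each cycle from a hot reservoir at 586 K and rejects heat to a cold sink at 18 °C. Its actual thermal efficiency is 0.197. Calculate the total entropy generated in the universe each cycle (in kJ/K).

ΔS_univ ≈ 0.317 kJ/K

T_C = 18 °C → 18 + 273.15 = 291.15 K.
W = η·Q_H = 0.197 × 301 = 59.30 kJ, so Q_C = Q_H − W = 241.7 kJ.
The hot reservoir loses entropy Q_H/T_H = 301/586.00 = 0.5137 kJ/K; the cold reservoir gains Q_C/T_C = 241.7/291.15 = 0.8302 kJ/K.
ΔS_univ = −Q_H/T_H + Q_C/T_C = 0.317 kJ/K (> 0, since η = 0.197 < η_Carnot = 0.503).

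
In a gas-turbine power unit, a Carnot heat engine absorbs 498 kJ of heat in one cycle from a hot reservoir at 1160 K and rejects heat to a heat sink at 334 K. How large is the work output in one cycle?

W ≈ 355 kJ

The Carnot efficiency is η = 1 − T_C/T_H = 1 − 334.00/1160.00 = 0.7121.
W = η·Q_H = 0.7121 × 498 = 355 kJ.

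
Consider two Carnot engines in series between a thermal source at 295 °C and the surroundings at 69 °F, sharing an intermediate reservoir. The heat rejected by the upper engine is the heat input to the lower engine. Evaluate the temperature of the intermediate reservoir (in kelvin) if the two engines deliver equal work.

T_H = 295 °C → 295 + 273.15 = 568.15 K.
T_C = 69 °F → (69 − 32) × 5/9 = 20.56 °C = 293.71 K.
For reversible stages Q_m = Q_H·(T_m/T_H). Setting W₁ = Q_H(1 − T_m/T_H) equal to W₂ = Q_m(1 − T_C/T_m) = Q_H·(T_m − T_C)/T_H gives T_H − T_m = T_m − T_C, so T_m = (T_H + T_C)/2 = (568.15 + 293.71)/2 = 431 K.

T_m ≈ 431 K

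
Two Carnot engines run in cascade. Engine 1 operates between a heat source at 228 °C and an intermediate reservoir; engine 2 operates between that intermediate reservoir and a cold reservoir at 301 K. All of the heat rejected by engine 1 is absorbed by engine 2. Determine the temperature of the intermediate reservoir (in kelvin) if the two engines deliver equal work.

T_H = 228 °C → 228 + 273.15 = 501.15 K.
For reversible stages Q_m = Q_H·(T_m/T_H). Setting W₁ = Q_H(1 − T_m/T_H) equal to W₂ = Q_m(1 − T_C/T_m) = Q_H·(T_m − T_C)/T_H gives T_H − T_m = T_m − T_C, so T_m = (T_H + T_C)/2 = (501.15 + 301.00)/2 = 401 K.

T_m ≈ 401 K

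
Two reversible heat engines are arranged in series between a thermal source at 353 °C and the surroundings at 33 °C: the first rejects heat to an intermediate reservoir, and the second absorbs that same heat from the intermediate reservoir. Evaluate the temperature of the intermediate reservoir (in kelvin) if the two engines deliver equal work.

T_H = 353 °C → 353 + 273.15 = 626.15 K.
T_C = 33 °C → 33 + 273.15 = 306.15 K.
For reversible stages Q_m = Q_H·(T_m/T_H). Setting W₁ = Q_H(1 − T_m/T_H) equal to W₂ = Q_m(1 − T_C/T_m) = Q_H·(T_m − T_C)/T_H gives T_H − T_m = T_m − T_C, so T_m = (T_H + T_C)/2 = (626.15 + 306.15)/2 = 466 K.

T_m ≈ 466 K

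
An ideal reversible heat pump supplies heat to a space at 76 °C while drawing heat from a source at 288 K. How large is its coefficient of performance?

COP_HP ≈ 5.710

T_H = 76 °C → 76 + 273.15 = 349.15 K.
Reversible heating COP: COP_HP = T_H/(T_H − T_C) = 349.15/(349.15 − 288.00) = 5.710.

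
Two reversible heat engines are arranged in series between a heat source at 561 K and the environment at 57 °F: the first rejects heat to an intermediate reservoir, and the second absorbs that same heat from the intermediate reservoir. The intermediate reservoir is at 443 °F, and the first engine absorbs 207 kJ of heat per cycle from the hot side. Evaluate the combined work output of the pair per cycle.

W_total ≈ 101 kJ

T_C = 57 °F → (57 − 32) × 5/9 = 13.89 °C = 287.04 K.
Two reversible stages in series are equivalent to a single Carnot engine between T_H and T_C, so η_total = 1 − T_C/T_H = 1 − 287.04/561.00 = 0.4883.
W_total = η_total · Q_H = 0.4883 × 207 = 101 kJ.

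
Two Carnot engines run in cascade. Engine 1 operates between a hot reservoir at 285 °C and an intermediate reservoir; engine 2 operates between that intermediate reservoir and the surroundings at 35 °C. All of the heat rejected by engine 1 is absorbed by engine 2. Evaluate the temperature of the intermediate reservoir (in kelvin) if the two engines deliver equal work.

T_H = 285 °C → 285 + 273.15 = 558.15 K.
T_C = 35 °C → 35 + 273.15 = 308.15 K.
For reversible stages Q_m = Q_H·(T_m/T_H). Setting W₁ = Q_H(1 − T_m/T_H) equal to W₂ = Q_m(1 − T_C/T_m) = Q_H·(T_m − T_C)/T_H gives T_H − T_m = T_m − T_C, so T_m = (T_H + T_C)/2 = (558.15 + 308.15)/2 = 433 K.

T_m ≈ 433 K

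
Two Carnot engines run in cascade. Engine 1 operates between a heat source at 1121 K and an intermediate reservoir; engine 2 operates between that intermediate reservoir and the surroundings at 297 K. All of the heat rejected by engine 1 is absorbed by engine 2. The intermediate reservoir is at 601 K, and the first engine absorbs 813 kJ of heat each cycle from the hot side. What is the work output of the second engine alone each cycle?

Heat entering the second stage: Q_m = Q_H·(T_m/T_H) = 813 × 601.00/1121.00 = 436 kJ.
Second-stage efficiency η₂ = 1 − T_C/T_m = 1 − 297.00/601.00 = 0.5058, so W₂ = η₂·Q_m = 220 kJ.

W₂ ≈ 220 kJ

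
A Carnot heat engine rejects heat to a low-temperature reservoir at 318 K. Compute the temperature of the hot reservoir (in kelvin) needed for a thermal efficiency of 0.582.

From η = 1 − T_C/T_H, solving for T_H gives T_H = T_C/(1 − η) = 318.00/(1 − 0.582) = 761 K.

T_H ≈ 761 K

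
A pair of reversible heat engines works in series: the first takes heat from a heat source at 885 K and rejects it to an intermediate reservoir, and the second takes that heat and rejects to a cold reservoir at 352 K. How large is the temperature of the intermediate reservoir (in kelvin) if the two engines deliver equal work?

T_m ≈ 618.5 K

For reversible stages Q_m = Q_H·(T_m/T_H). Setting W₁ = Q_H(1 − T_m/T_H) equal to W₂ = Q_m(1 − T_C/T_m) = Q_H·(T_m − T_C)/T_H gives T_H − T_m = T_m − T_C, so T_m = (T_H + T_C)/2 = (885.00 + 352.00)/2 = 618.5 K.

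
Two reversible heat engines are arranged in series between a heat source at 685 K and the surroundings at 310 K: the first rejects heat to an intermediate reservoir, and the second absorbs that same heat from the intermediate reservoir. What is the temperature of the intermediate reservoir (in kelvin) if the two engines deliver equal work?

T_m ≈ 497.5 K

For reversible stages Q_m = Q_H·(T_m/T_H). Setting W₁ = Q_H(1 − T_m/T_H) equal to W₂ = Q_m(1 − T_C/T_m) = Q_H·(T_m − T_C)/T_H gives T_H − T_m = T_m − T_C, so T_m = (T_H + T_C)/2 = (685.00 + 310.00)/2 = 497.5 K.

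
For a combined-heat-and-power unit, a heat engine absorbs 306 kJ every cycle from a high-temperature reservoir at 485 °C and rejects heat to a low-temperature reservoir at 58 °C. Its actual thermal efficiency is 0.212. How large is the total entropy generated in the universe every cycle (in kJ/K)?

T_H = 485 °C → 485 + 273.15 = 758.15 K.
T_C = 58 °C → 58 + 273.15 = 331.15 K.
W = η·Q_H = 0.212 × 306 = 64.87 kJ, so Q_C = Q_H − W = 241.1 kJ.
The hot reservoir loses entropy Q_H/T_H = 306/758.15 = 0.4036 kJ/K; the cold reservoir gains Q_C/T_C = 241.1/331.15 = 0.7282 kJ/K.
ΔS_univ = −Q_H/T_H + Q_C/T_C = 0.325 kJ/K (> 0, since η = 0.212 < η_Carnot = 0.563).

ΔS_univ ≈ 0.325 kJ/K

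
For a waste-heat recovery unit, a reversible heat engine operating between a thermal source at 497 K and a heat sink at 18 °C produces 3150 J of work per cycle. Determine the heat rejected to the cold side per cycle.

T_C = 18 °C → 18 + 273.15 = 291.15 K.
For a reversible engine, η = 1 − T_C/T_H = 1 − 291.15/497.00 = 0.4142.
Since Q_C/Q_H = T_C/T_H and Q_H = W/η, Q_C = W·T_C/(T_H − T_C) = 3150 × 291.15/205.85 = 4460 J.

Q_C ≈ 4460 J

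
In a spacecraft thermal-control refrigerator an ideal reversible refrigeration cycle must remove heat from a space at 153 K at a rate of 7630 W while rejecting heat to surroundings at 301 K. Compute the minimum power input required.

For a reversible refrigerator, COP_R = T_C/(T_H − T_C) = 153.00/148.00 = 1.0338.
W = Q_C/COP_R = 7630/1.0338 = 7380 W.

Ẇ_in ≈ 7380 W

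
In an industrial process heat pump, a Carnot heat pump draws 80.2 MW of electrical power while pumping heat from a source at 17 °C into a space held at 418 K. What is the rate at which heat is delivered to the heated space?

T_C = 17 °C → 17 + 273.15 = 290.15 K.
The Carnot heat-pump COP is COP_HP = T_H/(T_H − T_C) = 418.00/127.85 = 3.2695.
Q_H = COP_HP · W = 3.2695 × 80.2 = 262 MW.

Q̇_H ≈ 262 MW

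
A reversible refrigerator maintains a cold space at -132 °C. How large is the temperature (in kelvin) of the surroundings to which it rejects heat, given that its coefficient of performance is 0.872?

T_C = -132 °C → -132 + 273.15 = 141.15 K.
COP_R = T_C/(T_H − T_C) ⇒ T_H = T_C·(1 + 1/COP_R) = 141.15 × (1 + 1/0.872) = 303 K.

T_H ≈ 303 K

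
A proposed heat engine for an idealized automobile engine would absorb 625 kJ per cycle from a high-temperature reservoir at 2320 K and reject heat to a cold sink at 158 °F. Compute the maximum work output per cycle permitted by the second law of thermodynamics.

W_max ≈ 532.6 kJ

T_C = 158 °F → (158 − 32) × 5/9 = 70.00 °C = 343.15 K.
By the Carnot theorem, η_max = 1 − T_C/T_H = 1 − 343.15/2320.00 = 0.8521.
W_max = η_max · Q_H = 0.8521 × 625 = 532.6 kJ.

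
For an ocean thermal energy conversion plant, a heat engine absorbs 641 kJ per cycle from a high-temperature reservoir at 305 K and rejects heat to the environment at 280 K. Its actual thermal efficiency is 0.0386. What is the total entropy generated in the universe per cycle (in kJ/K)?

W = η·Q_H = 0.0386 × 641 = 24.74 kJ, so Q_C = Q_H − W = 616.3 kJ.
The hot reservoir loses entropy Q_H/T_H = 641/305.00 = 2.102 kJ/K; the cold reservoir gains Q_C/T_C = 616.3/280.00 = 2.201 kJ/K.
ΔS_univ = −Q_H/T_H + Q_C/T_C = 0.0993 kJ/K (> 0, since η = 0.0386 < η_Carnot = 0.082).

ΔS_univ ≈ 0.0993 kJ/K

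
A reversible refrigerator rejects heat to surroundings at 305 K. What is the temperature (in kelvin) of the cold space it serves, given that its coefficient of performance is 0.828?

T_C ≈ 138 K

COP_R = T_C/(T_H − T_C) ⇒ T_C = T_H·COP_R/(1 + COP_R) = 305.00 × 0.828/(1 + 0.828) = 138 K.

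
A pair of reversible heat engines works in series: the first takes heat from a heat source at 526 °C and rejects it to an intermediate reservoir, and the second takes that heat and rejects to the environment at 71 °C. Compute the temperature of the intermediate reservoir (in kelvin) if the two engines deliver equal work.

T_H = 526 °C → 526 + 273.15 = 799.15 K.
T_C = 71 °C → 71 + 273.15 = 344.15 K.
For reversible stages Q_m = Q_H·(T_m/T_H). Setting W₁ = Q_H(1 − T_m/T_H) equal to W₂ = Q_m(1 − T_C/T_m) = Q_H·(T_m − T_C)/T_H gives T_H − T_m = T_m − T_C, so T_m = (T_H + T_C)/2 = (799.15 + 344.15)/2 = 572 K.

T_m ≈ 572 K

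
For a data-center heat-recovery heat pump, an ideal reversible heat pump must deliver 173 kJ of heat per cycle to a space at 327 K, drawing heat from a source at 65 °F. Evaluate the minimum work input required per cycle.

W_in ≈ 18.8 kJ

T_C = 65 °F → (65 − 32) × 5/9 = 18.33 °C = 291.48 K.
The Carnot heat-pump COP is COP_HP = T_H/(T_H − T_C) = 327.00/35.52 = 9.2069.
W = Q_H/COP_HP = 173/9.2069 = 18.8 kJ.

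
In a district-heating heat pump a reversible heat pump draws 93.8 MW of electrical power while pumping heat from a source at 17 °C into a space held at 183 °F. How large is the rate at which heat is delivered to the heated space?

T_H = 183 °F → (183 − 32) × 5/9 = 83.89 °C = 357.04 K.
T_C = 17 °C → 17 + 273.15 = 290.15 K.
For a reversible heat pump, COP_HP = T_H/(T_H − T_C) = 357.04/66.89 = 5.3378.
Q_H = COP_HP · W = 5.3378 × 93.8 = 500.7 MW.

Q̇_H ≈ 500.7 MW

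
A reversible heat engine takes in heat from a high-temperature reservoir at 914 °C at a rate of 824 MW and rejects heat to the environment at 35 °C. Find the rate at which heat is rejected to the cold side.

Q̇_C ≈ 213.9 MW

T_H = 914 °C → 914 + 273.15 = 1187.15 K.
T_C = 35 °C → 35 + 273.15 = 308.15 K.
Since the cycle is reversible, η = 1 − T_C/T_H = 1 − 308.15/1187.15 = 0.7404.
For a reversible cycle Q_C/Q_H = T_C/T_H, so Q_C = 824 × 308.15/1187.15 = 213.9 MW.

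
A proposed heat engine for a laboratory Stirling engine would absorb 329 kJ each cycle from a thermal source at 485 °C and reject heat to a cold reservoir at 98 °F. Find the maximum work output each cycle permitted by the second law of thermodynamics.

W_max ≈ 195 kJ

T_H = 485 °C → 485 + 273.15 = 758.15 K.
T_C = 98 °F → (98 − 32) × 5/9 = 36.67 °C = 309.82 K.
No engine can exceed the Carnot limit: η_max = 1 − T_C/T_H = 1 − 309.82/758.15 = 0.5914.
W_max = η_max · Q_H = 0.5914 × 329 = 195 kJ.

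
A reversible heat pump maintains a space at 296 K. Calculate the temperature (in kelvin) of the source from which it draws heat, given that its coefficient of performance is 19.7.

COP_HP = T_H/(T_H − T_C) ⇒ T_C = T_H·(COP_HP − 1)/COP_HP = 296.00 × (19.7 − 1)/19.7 = 281 K.

T_C ≈ 281 K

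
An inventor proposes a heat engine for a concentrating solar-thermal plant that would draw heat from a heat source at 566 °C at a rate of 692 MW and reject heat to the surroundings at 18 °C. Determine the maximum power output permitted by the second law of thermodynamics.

T_H = 566 °C → 566 + 273.15 = 839.15 K.
T_C = 18 °C → 18 + 273.15 = 291.15 K.
By the Carnot theorem, η_max = 1 − T_C/T_H = 1 − 291.15/839.15 = 0.6530.
W_max = η_max · Q_H = 0.6530 × 692 = 451.9 MW.

Ẇ_max ≈ 451.9 MW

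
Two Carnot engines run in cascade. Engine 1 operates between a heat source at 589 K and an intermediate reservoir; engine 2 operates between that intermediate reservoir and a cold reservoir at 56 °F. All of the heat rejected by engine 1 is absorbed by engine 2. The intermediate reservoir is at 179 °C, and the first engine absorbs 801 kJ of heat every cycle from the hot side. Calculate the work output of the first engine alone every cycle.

T_C = 56 °F → (56 − 32) × 5/9 = 13.33 °C = 286.48 K.
T_m = 179 °C → 179 + 273.15 = 452.15 K.
First-stage efficiency η₁ = 1 − T_m/T_H = 1 − 452.15/589.00 = 0.2323.
W₁ = η₁·Q_H = 0.2323 × 801 = 186 kJ.

W₁ ≈ 186 kJ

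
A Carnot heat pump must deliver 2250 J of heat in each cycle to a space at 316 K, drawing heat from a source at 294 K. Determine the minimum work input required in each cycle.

The Carnot heat-pump COP is COP_HP = T_H/(T_H − T_C) = 316.00/22.00 = 14.3636.
W = Q_H/COP_HP = 2250/14.3636 = 157 J.

W_in ≈ 157 J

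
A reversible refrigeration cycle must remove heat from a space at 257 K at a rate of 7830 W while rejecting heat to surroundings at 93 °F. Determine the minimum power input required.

Ẇ_in ≈ 1520 W

T_H = 93 °F → (93 − 32) × 5/9 = 33.89 °C = 307.04 K.
Carnot COP: COP_R = T_C/(T_H − T_C) = 257.00/50.04 = 5.1360.
W = Q_C/COP_R = 7830/5.1360 = 1520 W.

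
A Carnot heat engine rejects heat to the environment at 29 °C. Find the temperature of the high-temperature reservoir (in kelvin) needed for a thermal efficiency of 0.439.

T_C = 29 °C → 29 + 273.15 = 302.15 K.
From η = 1 − T_C/T_H, solving for T_H gives T_H = T_C/(1 − η) = 302.15/(1 − 0.439) = 539 K.

T_H ≈ 539 K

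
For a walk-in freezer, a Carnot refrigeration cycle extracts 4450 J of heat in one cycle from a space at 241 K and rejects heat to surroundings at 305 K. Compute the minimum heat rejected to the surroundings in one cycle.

Q_H ≈ 5630 J

For a reversible cycle Q_H/Q_C = T_H/T_C, so Q_H = Q_C·T_H/T_C = 4450 × 305.00/241.00 = 5630 J.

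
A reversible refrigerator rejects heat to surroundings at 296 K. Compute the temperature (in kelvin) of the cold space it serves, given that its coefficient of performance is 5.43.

COP_R = T_C/(T_H − T_C) ⇒ T_C = T_H·COP_R/(1 + COP_R) = 296.00 × 5.43/(1 + 5.43) = 250 K.

T_C ≈ 250 K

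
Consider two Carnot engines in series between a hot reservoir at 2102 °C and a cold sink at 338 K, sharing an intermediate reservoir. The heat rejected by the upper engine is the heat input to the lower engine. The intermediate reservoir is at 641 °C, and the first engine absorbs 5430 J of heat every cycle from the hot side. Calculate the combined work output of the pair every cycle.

T_H = 2102 °C → 2102 + 273.15 = 2375.15 K.
Two reversible stages in series are equivalent to a single Carnot engine between T_H and T_C, so η_total = 1 − T_C/T_H = 1 − 338.00/2375.15 = 0.8577.
W_total = η_total · Q_H = 0.8577 × 5430 = 4660 J.

W_total ≈ 4660 J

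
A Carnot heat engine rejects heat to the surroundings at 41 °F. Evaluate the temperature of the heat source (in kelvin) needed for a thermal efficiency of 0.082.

T_H ≈ 303 K

T_C = 41 °F → (41 − 32) × 5/9 = 5.00 °C = 278.15 K.
From η = 1 − T_C/T_H, solving for T_H gives T_H = T_C/(1 − η) = 278.15/(1 − 0.082) = 303 K.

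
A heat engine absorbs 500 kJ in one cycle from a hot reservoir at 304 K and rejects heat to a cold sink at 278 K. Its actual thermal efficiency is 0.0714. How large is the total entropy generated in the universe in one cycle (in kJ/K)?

W = η·Q_H = 0.0714 × 500 = 35.70 kJ, so Q_C = Q_H − W = 464.3 kJ.
The hot reservoir loses entropy Q_H/T_H = 500/304.00 = 1.645 kJ/K; the cold reservoir gains Q_C/T_C = 464.3/278.00 = 1.670 kJ/K.
ΔS_univ = −Q_H/T_H + Q_C/T_C = 0.0254 kJ/K (> 0, since η = 0.0714 < η_Carnot = 0.086).

ΔS_univ ≈ 0.0254 kJ/K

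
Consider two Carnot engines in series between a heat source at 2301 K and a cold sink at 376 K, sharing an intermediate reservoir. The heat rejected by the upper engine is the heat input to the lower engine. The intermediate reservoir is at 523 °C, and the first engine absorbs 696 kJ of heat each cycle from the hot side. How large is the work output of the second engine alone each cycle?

W₂ ≈ 127 kJ

T_m = 523 °C → 523 + 273.15 = 796.15 K.
Heat entering the second stage: Q_m = Q_H·(T_m/T_H) = 696 × 796.15/2301.00 = 241 kJ.
Second-stage efficiency η₂ = 1 − T_C/T_m = 1 − 376.00/796.15 = 0.5277, so W₂ = η₂·Q_m = 127 kJ.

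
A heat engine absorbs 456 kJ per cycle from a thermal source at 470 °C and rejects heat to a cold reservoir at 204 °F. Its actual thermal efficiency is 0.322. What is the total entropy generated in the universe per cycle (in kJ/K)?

ΔS_univ ≈ 0.2249 kJ/K

T_H = 470 °C → 470 + 273.15 = 743.15 K.
T_C = 204 °F → (204 − 32) × 5/9 = 95.56 °C = 368.71 K.
W = η·Q_H = 0.322 × 456 = 146.8 kJ, so Q_C = Q_H − W = 309.2 kJ.
Reservoir entropy changes: ΔS_H = −Q_H/T_H = −456/743.15 = -0.6136 kJ/K and ΔS_C = +Q_C/T_C = 309.2/368.71 = 0.8385 kJ/K.
ΔS_univ = −Q_H/T_H + Q_C/T_C = 0.2249 kJ/K (> 0, since η = 0.322 < η_Carnot = 0.504).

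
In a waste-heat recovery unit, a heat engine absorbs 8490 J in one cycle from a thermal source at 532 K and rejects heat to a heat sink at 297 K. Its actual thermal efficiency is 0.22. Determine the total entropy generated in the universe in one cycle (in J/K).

ΔS_univ ≈ 6.34 J/K

W = η·Q_H = 0.22 × 8490 = 1868 J, so Q_C = Q_H − W = 6622 J.
The hot reservoir loses entropy Q_H/T_H = 8490/532.00 = 15.96 J/K; the cold reservoir gains Q_C/T_C = 6622/297.00 = 22.30 J/K.
ΔS_univ = −Q_H/T_H + Q_C/T_C = 6.34 J/K (> 0, since η = 0.22 < η_Carnot = 0.442).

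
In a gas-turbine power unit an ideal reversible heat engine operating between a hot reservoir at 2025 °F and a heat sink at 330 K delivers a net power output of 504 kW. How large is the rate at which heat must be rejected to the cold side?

T_H = 2025 °F → (2025 − 32) × 5/9 = 1107.22 °C = 1380.37 K.
Carnot efficiency: η = 1 − T_C/T_H = 1 − 330.00/1380.37 = 0.7609.
Since Q_C/Q_H = T_C/T_H and Q_H = W/η, Q_C = W·T_C/(T_H − T_C) = 504 × 330.00/1050.37 = 158 kW.

Q̇_C ≈ 158 kW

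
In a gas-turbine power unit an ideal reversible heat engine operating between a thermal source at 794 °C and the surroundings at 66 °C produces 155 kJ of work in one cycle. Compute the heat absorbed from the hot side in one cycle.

Q_H ≈ 227 kJ

T_H = 794 °C → 794 + 273.15 = 1067.15 K.
T_C = 66 °C → 66 + 273.15 = 339.15 K.
Since the cycle is reversible, η = 1 − T_C/T_H = 1 − 339.15/1067.15 = 0.6822.
Q_H = W/η = 155/0.6822 = 227 kJ.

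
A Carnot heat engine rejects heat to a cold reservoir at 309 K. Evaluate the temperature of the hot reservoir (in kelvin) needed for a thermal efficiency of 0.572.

T_H ≈ 722.0 K

From η = 1 − T_C/T_H, solving for T_H gives T_H = T_C/(1 − η) = 309.00/(1 − 0.572) = 722.0 K.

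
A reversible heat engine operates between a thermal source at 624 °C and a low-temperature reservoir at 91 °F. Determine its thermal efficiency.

η ≈ 0.659

T_H = 624 °C → 624 + 273.15 = 897.15 K.
T_C = 91 °F → (91 − 32) × 5/9 = 32.78 °C = 305.93 K.
η_rev = 1 − T_C/T_H = 1 − 305.93/897.15 = 0.659.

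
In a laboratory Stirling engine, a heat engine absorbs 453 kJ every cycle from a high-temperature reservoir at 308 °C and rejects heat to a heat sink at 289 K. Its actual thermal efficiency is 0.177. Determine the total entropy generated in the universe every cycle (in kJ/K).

T_H = 308 °C → 308 + 273.15 = 581.15 K.
W = η·Q_H = 0.177 × 453 = 80.18 kJ, so Q_C = Q_H − W = 372.8 kJ.
Entropy balance on the reservoirs: −Q_H/T_H = -0.7795 kJ/K, +Q_C/T_C = 1.290 kJ/K.
ΔS_univ = −Q_H/T_H + Q_C/T_C = 0.5105 kJ/K (> 0, since η = 0.177 < η_Carnot = 0.503).

ΔS_univ ≈ 0.5105 kJ/K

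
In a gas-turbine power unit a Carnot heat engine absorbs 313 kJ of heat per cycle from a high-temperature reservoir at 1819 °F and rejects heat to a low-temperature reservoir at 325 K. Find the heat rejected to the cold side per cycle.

T_H = 1819 °F → (1819 − 32) × 5/9 = 992.78 °C = 1265.93 K.
η_rev = 1 − T_C/T_H = 1 − 325.00/1265.93 = 0.7433.
For a reversible cycle Q_C/Q_H = T_C/T_H, so Q_C = 313 × 325.00/1265.93 = 80.4 kJ.

Q_C ≈ 80.4 kJ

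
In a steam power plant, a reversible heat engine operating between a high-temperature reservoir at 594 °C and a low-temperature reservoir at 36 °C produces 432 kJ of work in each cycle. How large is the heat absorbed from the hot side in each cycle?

T_H = 594 °C → 594 + 273.15 = 867.15 K.
T_C = 36 °C → 36 + 273.15 = 309.15 K.
η_rev = 1 − T_C/T_H = 1 − 309.15/867.15 = 0.6435.
Q_H = W/η = 432/0.6435 = 671.3 kJ.

Q_H ≈ 671.3 kJ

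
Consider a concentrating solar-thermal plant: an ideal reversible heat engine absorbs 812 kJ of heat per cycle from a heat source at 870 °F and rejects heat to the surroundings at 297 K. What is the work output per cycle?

T_H = 870 °F → (870 − 32) × 5/9 = 465.56 °C = 738.71 K.
Carnot efficiency: η = 1 − T_C/T_H = 1 − 297.00/738.71 = 0.5979.
W = η·Q_H = 0.5979 × 812 = 485.5 kJ.

W ≈ 485.5 kJ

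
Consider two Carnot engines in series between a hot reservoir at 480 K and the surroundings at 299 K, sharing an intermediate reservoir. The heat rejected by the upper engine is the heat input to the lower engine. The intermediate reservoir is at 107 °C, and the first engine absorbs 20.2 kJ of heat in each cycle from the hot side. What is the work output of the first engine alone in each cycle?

W₁ ≈ 4.20 kJ

T_m = 107 °C → 107 + 273.15 = 380.15 K.
First-stage efficiency η₁ = 1 − T_m/T_H = 1 − 380.15/480.00 = 0.2080.
W₁ = η₁·Q_H = 0.2080 × 20.2 = 4.20 kJ.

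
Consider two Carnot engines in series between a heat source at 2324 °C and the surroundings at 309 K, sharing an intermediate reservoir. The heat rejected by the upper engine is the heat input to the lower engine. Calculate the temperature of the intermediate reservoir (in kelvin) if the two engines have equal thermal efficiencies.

T_m ≈ 896 K

T_H = 2324 °C → 2324 + 273.15 = 2597.15 K.
Equal efficiencies require 1 − T_m/T_H = 1 − T_C/T_m, i.e. T_m/T_H = T_C/T_m, so T_m = √(T_H·T_C) = √(2597.15 × 309.00) = 896 K.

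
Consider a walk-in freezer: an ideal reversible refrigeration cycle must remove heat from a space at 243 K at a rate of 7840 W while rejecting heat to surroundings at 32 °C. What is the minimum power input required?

T_H = 32 °C → 32 + 273.15 = 305.15 K.
For a reversible refrigerator, COP_R = T_C/(T_H − T_C) = 243.00/62.15 = 3.9099.
W = Q_C/COP_R = 7840/3.9099 = 2010 W.

Ẇ_in ≈ 2010 W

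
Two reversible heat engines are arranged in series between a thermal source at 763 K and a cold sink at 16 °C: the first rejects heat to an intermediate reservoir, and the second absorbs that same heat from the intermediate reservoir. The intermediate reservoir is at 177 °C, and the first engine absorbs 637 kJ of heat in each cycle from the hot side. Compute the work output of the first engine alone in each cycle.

T_C = 16 °C → 16 + 273.15 = 289.15 K.
T_m = 177 °C → 177 + 273.15 = 450.15 K.
First-stage efficiency η₁ = 1 − T_m/T_H = 1 − 450.15/763.00 = 0.4100.
W₁ = η₁·Q_H = 0.4100 × 637 = 261.2 kJ.

W₁ ≈ 261.2 kJ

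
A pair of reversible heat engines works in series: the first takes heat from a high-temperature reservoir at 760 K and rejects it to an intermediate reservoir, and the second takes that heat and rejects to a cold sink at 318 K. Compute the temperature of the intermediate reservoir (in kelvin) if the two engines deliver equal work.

T_m ≈ 539 K

For reversible stages Q_m = Q_H·(T_m/T_H). Setting W₁ = Q_H(1 − T_m/T_H) equal to W₂ = Q_m(1 − T_C/T_m) = Q_H·(T_m − T_C)/T_H gives T_H − T_m = T_m − T_C, so T_m = (T_H + T_C)/2 = (760.00 + 318.00)/2 = 539 K.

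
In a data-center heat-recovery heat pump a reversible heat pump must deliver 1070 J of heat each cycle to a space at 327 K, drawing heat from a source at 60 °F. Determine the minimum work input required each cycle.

T_C = 60 °F → (60 − 32) × 5/9 = 15.56 °C = 288.71 K.
COP_HP = T_H/(T_H − T_C) = 327.00/38.29 = 8.5391.
W = Q_H/COP_HP = 1070/8.5391 = 125.3 J.

W_in ≈ 125.3 J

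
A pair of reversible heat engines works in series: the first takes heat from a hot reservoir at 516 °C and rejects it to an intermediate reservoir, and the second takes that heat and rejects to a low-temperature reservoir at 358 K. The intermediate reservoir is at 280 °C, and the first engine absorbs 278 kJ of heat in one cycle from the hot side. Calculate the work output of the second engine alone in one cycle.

W₂ ≈ 68.75 kJ

T_H = 516 °C → 516 + 273.15 = 789.15 K.
T_m = 280 °C → 280 + 273.15 = 553.15 K.
Heat entering the second stage: Q_m = Q_H·(T_m/T_H) = 278 × 553.15/789.15 = 194.9 kJ.
Second-stage efficiency η₂ = 1 − T_C/T_m = 1 − 358.00/553.15 = 0.3528, so W₂ = η₂·Q_m = 68.75 kJ.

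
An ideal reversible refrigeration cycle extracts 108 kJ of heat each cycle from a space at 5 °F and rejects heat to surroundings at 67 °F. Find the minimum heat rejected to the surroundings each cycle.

Q_H ≈ 122 kJ

T_H = 67 °F → (67 − 32) × 5/9 = 19.44 °C = 292.59 K.
T_C = 5 °F → (5 − 32) × 5/9 = -15.00 °C = 258.15 K.
For a reversible cycle Q_H/Q_C = T_H/T_C, so Q_H = Q_C·T_H/T_C = 108 × 292.59/258.15 = 122 kJ.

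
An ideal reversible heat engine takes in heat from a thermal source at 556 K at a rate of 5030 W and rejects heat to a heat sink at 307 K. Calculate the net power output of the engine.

Ẇ ≈ 2253 W

For a reversible engine, η = 1 − T_C/T_H = 1 − 307.00/556.00 = 0.4478.
W = η·Q_H = 0.4478 × 5030 = 2253 W.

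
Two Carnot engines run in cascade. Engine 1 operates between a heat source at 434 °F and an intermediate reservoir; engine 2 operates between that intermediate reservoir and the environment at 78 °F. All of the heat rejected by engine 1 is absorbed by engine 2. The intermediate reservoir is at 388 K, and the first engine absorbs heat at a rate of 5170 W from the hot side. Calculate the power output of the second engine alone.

Ẇ₂ ≈ 930 W

T_H = 434 °F → (434 − 32) × 5/9 = 223.33 °C = 496.48 K.
T_C = 78 °F → (78 − 32) × 5/9 = 25.56 °C = 298.71 K.
Heat entering the second stage: Q_m = Q_H·(T_m/T_H) = 5170 × 388.00/496.48 = 4040 W.
Second-stage efficiency η₂ = 1 − T_C/T_m = 1 − 298.71/388.00 = 0.2301, so W₂ = η₂·Q_m = 930 W.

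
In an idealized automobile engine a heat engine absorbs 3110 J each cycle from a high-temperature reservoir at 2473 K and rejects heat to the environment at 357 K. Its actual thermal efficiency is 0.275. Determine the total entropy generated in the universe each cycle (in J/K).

ΔS_univ ≈ 5.058 J/K

W = η·Q_H = 0.275 × 3110 = 855.3 J, so Q_C = Q_H − W = 2255 J.
Entropy balance on the reservoirs: −Q_H/T_H = -1.258 J/K, +Q_C/T_C = 6.316 J/K.
ΔS_univ = −Q_H/T_H + Q_C/T_C = 5.058 J/K (> 0, since η = 0.275 < η_Carnot = 0.856).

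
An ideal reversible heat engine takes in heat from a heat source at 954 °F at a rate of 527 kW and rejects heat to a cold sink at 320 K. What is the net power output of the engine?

Ẇ ≈ 312 kW

T_H = 954 °F → (954 − 32) × 5/9 = 512.22 °C = 785.37 K.
Since the cycle is reversible, η = 1 − T_C/T_H = 1 − 320.00/785.37 = 0.5925.
W = η·Q_H = 0.5925 × 527 = 312 kW.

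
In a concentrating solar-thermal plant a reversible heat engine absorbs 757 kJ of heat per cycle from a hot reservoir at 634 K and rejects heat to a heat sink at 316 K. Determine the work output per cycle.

η_rev = 1 − T_C/T_H = 1 − 316.00/634.00 = 0.5016.
W = η·Q_H = 0.5016 × 757 = 379.7 kJ.

W ≈ 379.7 kJ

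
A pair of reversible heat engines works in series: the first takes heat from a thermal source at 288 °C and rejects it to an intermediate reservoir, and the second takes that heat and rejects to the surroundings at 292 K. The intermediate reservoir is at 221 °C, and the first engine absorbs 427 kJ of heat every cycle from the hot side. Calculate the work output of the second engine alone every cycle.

W₂ ≈ 154 kJ

T_H = 288 °C → 288 + 273.15 = 561.15 K.
T_m = 221 °C → 221 + 273.15 = 494.15 K.
Heat entering the second stage: Q_m = Q_H·(T_m/T_H) = 427 × 494.15/561.15 = 376 kJ.
Second-stage efficiency η₂ = 1 − T_C/T_m = 1 − 292.00/494.15 = 0.4091, so W₂ = η₂·Q_m = 154 kJ.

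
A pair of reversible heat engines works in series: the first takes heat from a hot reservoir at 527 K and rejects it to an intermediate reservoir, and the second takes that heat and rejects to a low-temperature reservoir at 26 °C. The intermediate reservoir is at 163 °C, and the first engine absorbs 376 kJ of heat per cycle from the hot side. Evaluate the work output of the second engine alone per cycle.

T_C = 26 °C → 26 + 273.15 = 299.15 K.
T_m = 163 °C → 163 + 273.15 = 436.15 K.
Heat entering the second stage: Q_m = Q_H·(T_m/T_H) = 376 × 436.15/527.00 = 311.2 kJ.
Second-stage efficiency η₂ = 1 − T_C/T_m = 1 − 299.15/436.15 = 0.3141, so W₂ = η₂·Q_m = 97.75 kJ.

W₂ ≈ 97.75 kJ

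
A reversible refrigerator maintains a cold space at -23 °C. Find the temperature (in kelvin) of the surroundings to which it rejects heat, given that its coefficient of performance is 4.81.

T_C = -23 °C → -23 + 273.15 = 250.15 K.
COP_R = T_C/(T_H − T_C) ⇒ T_H = T_C·(1 + 1/COP_R) = 250.15 × (1 + 1/4.81) = 302 K.

T_H ≈ 302 K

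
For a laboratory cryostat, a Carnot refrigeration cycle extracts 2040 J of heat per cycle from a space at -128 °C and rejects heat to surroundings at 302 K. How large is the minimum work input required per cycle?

T_C = -128 °C → -128 + 273.15 = 145.15 K.
Carnot COP: COP_R = T_C/(T_H − T_C) = 145.15/156.85 = 0.9254.
W = Q_C/COP_R = 2040/0.9254 = 2200 J.

W_in ≈ 2200 J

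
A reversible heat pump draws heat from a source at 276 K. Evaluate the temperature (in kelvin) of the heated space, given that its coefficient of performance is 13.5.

COP_HP = T_H/(T_H − T_C) ⇒ T_H = T_C·COP_HP/(COP_HP − 1) = 276.00 × 13.5/(13.5 − 1) = 298.1 K.

T_H ≈ 298.1 K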